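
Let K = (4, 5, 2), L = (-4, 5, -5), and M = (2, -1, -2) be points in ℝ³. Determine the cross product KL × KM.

(-42, -18, 48)

KL = (-8, 0, -7)
KM = (-2, -6, -4)
i: 0·(-4) - (-7)·(-6) = 0 - 42 = -42
j: (-7)·(-2) - (-8)·(-4) = 14 - 32 = -18
k: (-8)·(-6) - 0·(-2) = 48 - 0 = 48
KL × KM = (-42, -18, 48)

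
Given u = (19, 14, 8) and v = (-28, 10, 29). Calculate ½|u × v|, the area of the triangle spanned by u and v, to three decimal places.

i: 14·29 - 8·10 = 406 - 80 = 326
j: 8·(-28) - 19·29 = -224 - 551 = -775
k: 19·10 - 14·(-28) = 190 - (-392) = 582
u × v = (326, -775, 582)
|u × v| = √(326² + (-775)² + 582²) = √1045625 ≈ 1022.5581
area = ½ · 1022.5581 ≈ 511.279

511.279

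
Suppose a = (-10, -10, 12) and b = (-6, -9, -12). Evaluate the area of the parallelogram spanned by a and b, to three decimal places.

i: (-10)·(-12) - 12·(-9) = 120 - (-108) = 228
j: 12·(-6) - (-10)·(-12) = -72 - 120 = -192
k: (-10)·(-9) - (-10)·(-6) = 90 - 60 = 30
a × b = (228, -192, 30)
|a × b| = √(228² + (-192)² + 30²) = √89748 ≈ 299.5797

299.580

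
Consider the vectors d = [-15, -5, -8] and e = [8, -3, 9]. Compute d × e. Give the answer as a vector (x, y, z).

i: (-5)·9 - (-8)·(-3) = -45 - 24 = -69
j: (-8)·8 - (-15)·9 = -64 - (-135) = 71
k: (-15)·(-3) - (-5)·8 = 45 - (-40) = 85
d × e = (-69, 71, 85)

(-69, 71, 85)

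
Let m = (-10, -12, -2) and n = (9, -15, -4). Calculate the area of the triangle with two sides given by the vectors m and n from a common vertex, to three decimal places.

132.525

i: (-12)·(-4) - (-2)·(-15) = 48 - 30 = 18
j: (-2)·9 - (-10)·(-4) = -18 - 40 = -58
k: (-10)·(-15) - (-12)·9 = 150 - (-108) = 258
m × n = (18, -58, 258)
|m × n| = √(18² + (-58)² + 258²) = √70252 ≈ 265.0509
area = ½ · 265.0509 ≈ 132.525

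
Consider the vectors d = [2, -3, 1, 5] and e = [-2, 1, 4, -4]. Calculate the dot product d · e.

d · e = 2·(-2) + (-3)·1 + 1·4 + 5·(-4) = -4 - 3 + 4 - 20 = -23

-23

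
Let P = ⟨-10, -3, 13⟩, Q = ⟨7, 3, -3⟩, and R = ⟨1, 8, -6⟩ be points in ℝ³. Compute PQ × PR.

(62, 147, 121)

PQ = (17, 6, -16)
PR = (11, 11, -19)
i: 6·(-19) - (-16)·11 = -114 - (-176) = 62
j: (-16)·11 - 17·(-19) = -176 - (-323) = 147
k: 17·11 - 6·11 = 187 - 66 = 121
PQ × PR = (62, 147, 121)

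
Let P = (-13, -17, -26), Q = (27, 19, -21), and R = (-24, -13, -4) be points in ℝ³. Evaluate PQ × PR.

PQ = (40, 36, 5)
PR = (-11, 4, 22)
i: 36·22 - 5·4 = 792 - 20 = 772
j: 5·(-11) - 40·22 = -55 - 880 = -935
k: 40·4 - 36·(-11) = 160 - (-396) = 556
PQ × PR = (772, -935, 556)

(772, -935, 556)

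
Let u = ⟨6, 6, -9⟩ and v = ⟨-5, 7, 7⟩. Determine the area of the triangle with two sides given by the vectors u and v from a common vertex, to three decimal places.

63.675

i: 6·7 - (-9)·7 = 42 - (-63) = 105
j: (-9)·(-5) - 6·7 = 45 - 42 = 3
k: 6·7 - 6·(-5) = 42 - (-30) = 72
u × v = (105, 3, 72)
|u × v| = √(105² + 3² + 72²) = √16218 ≈ 127.3499
area = ½ · 127.3499 ≈ 63.675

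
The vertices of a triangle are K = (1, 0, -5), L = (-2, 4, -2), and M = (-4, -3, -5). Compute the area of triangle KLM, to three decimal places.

KL = (-3, 4, 3),  KM = (-5, -3, 0)
i: 4·0 - 3·(-3) = 0 - (-9) = 9
j: 3·(-5) - (-3)·0 = -15 - 0 = -15
k: (-3)·(-3) - 4·(-5) = 9 - (-20) = 29
KL × KM = (9, -15, 29)
|KL × KM| = √1147 ≈ 33.8674
area = ½ · 33.8674 ≈ 16.934

16.934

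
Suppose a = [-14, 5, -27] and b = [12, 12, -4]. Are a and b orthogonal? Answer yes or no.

yes

a · b = (-14)·12 + 5·12 + (-27)·(-4) = -168 + 60 + 108 = 0
Zero, so the vectors are orthogonal.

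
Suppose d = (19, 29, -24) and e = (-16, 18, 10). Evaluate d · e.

d · e = 19·(-16) + 29·18 + (-24)·10 = -304 + 522 - 240 = -22

-22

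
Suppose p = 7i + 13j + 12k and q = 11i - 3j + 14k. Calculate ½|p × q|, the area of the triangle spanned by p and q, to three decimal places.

137.455

i: 13·14 - 12·(-3) = 182 - (-36) = 218
j: 12·11 - 7·14 = 132 - 98 = 34
k: 7·(-3) - 13·11 = -21 - 143 = -164
p × q = (218, 34, -164)
|p × q| = √(218² + 34² + (-164)²) = √75576 ≈ 274.9109
area = ½ · 274.9109 ≈ 137.455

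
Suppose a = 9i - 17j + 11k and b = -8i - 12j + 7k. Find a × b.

(13, -151, -244)

i: (-17)·7 - 11·(-12) = -119 - (-132) = 13
j: 11·(-8) - 9·7 = -88 - 63 = -151
k: 9·(-12) - (-17)·(-8) = -108 - 136 = -244
a × b = (13, -151, -244)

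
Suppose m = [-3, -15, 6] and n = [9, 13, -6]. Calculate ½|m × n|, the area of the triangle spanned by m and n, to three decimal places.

i: (-15)·(-6) - 6·13 = 90 - 78 = 12
j: 6·9 - (-3)·(-6) = 54 - 18 = 36
k: (-3)·13 - (-15)·9 = -39 - (-135) = 96
m × n = (12, 36, 96)
|m × n| = √(12² + 36² + 96²) = √10656 ≈ 103.2279
area = ½ · 103.2279 ≈ 51.614

51.614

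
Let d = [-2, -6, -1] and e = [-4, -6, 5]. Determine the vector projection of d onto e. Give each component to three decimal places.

d · e = (-2)·(-4) + (-6)·(-6) + (-1)·5 = 8 + 36 - 5 = 39
|e|² = 16 + 36 + 25 = 77
proj_e d = (39/77) · (-4, -6, 5) ≈ (-2.026, -3.039, 2.532)

(-2.026, -3.039, 2.532)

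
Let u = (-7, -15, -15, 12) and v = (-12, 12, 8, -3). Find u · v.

u · v = (-7)·(-12) + (-15)·12 + (-15)·8 + 12·(-3) = 84 - 180 - 120 - 36 = -252

-252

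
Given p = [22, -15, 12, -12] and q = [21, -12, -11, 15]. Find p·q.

p · q = 22·21 + (-15)·(-12) + 12·(-11) + (-12)·15 = 462 + 180 - 132 - 180 = 330

330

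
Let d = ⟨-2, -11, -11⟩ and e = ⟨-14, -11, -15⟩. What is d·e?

d · e = (-2)·(-14) + (-11)·(-11) + (-11)·(-15) = 28 + 121 + 165 = 314

314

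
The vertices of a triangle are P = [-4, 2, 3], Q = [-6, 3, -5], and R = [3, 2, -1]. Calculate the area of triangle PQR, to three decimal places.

PQ = (-2, 1, -8),  PR = (7, 0, -4)
i: 1·(-4) - (-8)·0 = -4 - 0 = -4
j: (-8)·7 - (-2)·(-4) = -56 - 8 = -64
k: (-2)·0 - 1·7 = 0 - 7 = -7
PQ × PR = (-4, -64, -7)
|PQ × PR| = √4161 ≈ 64.5058
area = ½ · 64.5058 ≈ 32.253

32.253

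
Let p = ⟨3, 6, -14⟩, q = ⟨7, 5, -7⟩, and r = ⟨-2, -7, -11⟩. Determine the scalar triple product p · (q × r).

q × r:
i: 5·(-11) - (-7)·(-7) = -55 - 49 = -104
j: (-7)·(-2) - 7·(-11) = 14 - (-77) = 91
k: 7·(-7) - 5·(-2) = -49 - (-10) = -39
q × r = (-104, 91, -39)
p · (q × r) = 3·(-104) + 6·91 + (-14)·(-39) = -312 + 546 + 546 = 780

780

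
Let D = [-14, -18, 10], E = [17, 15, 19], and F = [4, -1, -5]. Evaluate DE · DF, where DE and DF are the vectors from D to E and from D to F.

DE = E − D = (31, 33, 9)
DF = F − D = (18, 17, -15)
DE · DF = 31·18 + 33·17 + 9·(-15) = 558 + 561 - 135 = 984

984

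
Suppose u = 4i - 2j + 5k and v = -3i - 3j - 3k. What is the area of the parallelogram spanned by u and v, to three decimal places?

27.821

i: (-2)·(-3) - 5·(-3) = 6 - (-15) = 21
j: 5·(-3) - 4·(-3) = -15 - (-12) = -3
k: 4·(-3) - (-2)·(-3) = -12 - 6 = -18
u × v = (21, -3, -18)
|u × v| = √(21² + (-3)² + (-18)²) = √774 ≈ 27.8209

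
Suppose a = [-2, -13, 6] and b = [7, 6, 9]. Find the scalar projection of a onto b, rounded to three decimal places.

-2.949

a · b = (-2)·7 + (-13)·6 + 6·9 = -14 - 78 + 54 = -38
|b| = √(49 + 36 + 81) = √166 ≈ 12.8841
comp_b a = -38 / √166 ≈ -2.949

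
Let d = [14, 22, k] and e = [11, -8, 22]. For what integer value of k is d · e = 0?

1

d · e = 14·11 + 22·(-8) + k·22 = -22 + 22k
Set equal to 0: 22k = 22, so k = 1.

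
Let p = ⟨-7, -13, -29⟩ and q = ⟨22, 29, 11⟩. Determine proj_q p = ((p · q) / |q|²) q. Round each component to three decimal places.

p · q = (-7)·22 + (-13)·29 + (-29)·11 = -154 - 377 - 319 = -850
|q|² = 484 + 841 + 121 = 1446
proj_q p = (-850/1446) · (22, 29, 11) ≈ (-12.932, -17.047, -6.466)

(-12.932, -17.047, -6.466)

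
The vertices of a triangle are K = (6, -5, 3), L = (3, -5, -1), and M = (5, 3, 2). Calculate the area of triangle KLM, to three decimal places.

20.006

KL = (-3, 0, -4),  KM = (-1, 8, -1)
i: 0·(-1) - (-4)·8 = 0 - (-32) = 32
j: (-4)·(-1) - (-3)·(-1) = 4 - 3 = 1
k: (-3)·8 - 0·(-1) = -24 - 0 = -24
KL × KM = (32, 1, -24)
|KL × KM| = √1601 ≈ 40.0125
area = ½ · 40.0125 ≈ 20.006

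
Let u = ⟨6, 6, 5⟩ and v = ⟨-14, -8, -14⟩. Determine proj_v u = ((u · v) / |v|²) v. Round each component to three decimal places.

(6.202, 3.544, 6.202)

u · v = 6·(-14) + 6·(-8) + 5·(-14) = -84 - 48 - 70 = -202
|v|² = 196 + 64 + 196 = 456
proj_v u = (-202/456) · (-14, -8, -14) ≈ (6.202, 3.544, 6.202)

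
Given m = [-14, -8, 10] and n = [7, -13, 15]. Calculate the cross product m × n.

(10, 280, 238)

i: (-8)·15 - 10·(-13) = -120 - (-130) = 10
j: 10·7 - (-14)·15 = 70 - (-210) = 280
k: (-14)·(-13) - (-8)·7 = 182 - (-56) = 238
m × n = (10, 280, 238)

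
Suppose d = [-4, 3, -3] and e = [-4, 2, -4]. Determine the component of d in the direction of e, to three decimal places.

5.667

d · e = (-4)·(-4) + 3·2 + (-3)·(-4) = 16 + 6 + 12 = 34
|e| = √(16 + 4 + 16) = √36 ≈ 6.0000
comp_e d = 34 / √36 ≈ 5.667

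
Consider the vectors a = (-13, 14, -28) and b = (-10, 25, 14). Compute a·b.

a · b = (-13)·(-10) + 14·25 + (-28)·14 = 130 + 350 - 392 = 88

88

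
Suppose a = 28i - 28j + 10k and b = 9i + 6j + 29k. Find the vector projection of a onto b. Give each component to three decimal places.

(3.514, 2.342, 11.322)

a · b = 28·9 + (-28)·6 + 10·29 = 252 - 168 + 290 = 374
|b|² = 81 + 36 + 841 = 958
proj_b a = (374/958) · (9, 6, 29) ≈ (3.514, 2.342, 11.322)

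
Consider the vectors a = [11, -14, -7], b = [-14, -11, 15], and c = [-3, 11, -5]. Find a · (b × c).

1709

b × c:
i: (-11)·(-5) - 15·11 = 55 - 165 = -110
j: 15·(-3) - (-14)·(-5) = -45 - 70 = -115
k: (-14)·11 - (-11)·(-3) = -154 - 33 = -187
b × c = (-110, -115, -187)
a · (b × c) = 11·(-110) + (-14)·(-115) + (-7)·(-187) = -1210 + 1610 + 1309 = 1709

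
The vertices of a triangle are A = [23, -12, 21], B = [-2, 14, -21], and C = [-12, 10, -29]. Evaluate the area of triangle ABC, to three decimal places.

282.567

AB = (-25, 26, -42),  AC = (-35, 22, -50)
i: 26·(-50) - (-42)·22 = -1300 - (-924) = -376
j: (-42)·(-35) - (-25)·(-50) = 1470 - 1250 = 220
k: (-25)·22 - 26·(-35) = -550 - (-910) = 360
AB × AC = (-376, 220, 360)
|AB × AC| = √319376 ≈ 565.1336
area = ½ · 565.1336 ≈ 282.567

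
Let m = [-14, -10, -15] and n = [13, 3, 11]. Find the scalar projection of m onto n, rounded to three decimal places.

m · n = (-14)·13 + (-10)·3 + (-15)·11 = -182 - 30 - 165 = -377
|n| = √(169 + 9 + 121) = √299 ≈ 17.2916
comp_n m = -377 / √299 ≈ -21.802

-21.802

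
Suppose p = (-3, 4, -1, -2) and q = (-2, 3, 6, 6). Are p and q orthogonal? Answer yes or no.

p · q = (-3)·(-2) + 4·3 + (-1)·6 + (-2)·6 = 6 + 12 - 6 - 12 = 0
Zero, so the vectors are orthogonal.

yes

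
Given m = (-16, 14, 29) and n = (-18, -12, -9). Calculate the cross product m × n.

(222, -666, 444)

i: 14·(-9) - 29·(-12) = -126 - (-348) = 222
j: 29·(-18) - (-16)·(-9) = -522 - 144 = -666
k: (-16)·(-12) - 14·(-18) = 192 - (-252) = 444
m × n = (222, -666, 444)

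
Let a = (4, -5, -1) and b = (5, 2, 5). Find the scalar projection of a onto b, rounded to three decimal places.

a · b = 4·5 + (-5)·2 + (-1)·5 = 20 - 10 - 5 = 5
|b| = √(25 + 4 + 25) = √54 ≈ 7.3485
comp_b a = 5 / √54 ≈ 0.680

0.680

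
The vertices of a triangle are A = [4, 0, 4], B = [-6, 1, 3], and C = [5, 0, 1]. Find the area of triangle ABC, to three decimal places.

AB = (-10, 1, -1),  AC = (1, 0, -3)
i: 1·(-3) - (-1)·0 = -3 - 0 = -3
j: (-1)·1 - (-10)·(-3) = -1 - 30 = -31
k: (-10)·0 - 1·1 = 0 - 1 = -1
AB × AC = (-3, -31, -1)
|AB × AC| = √971 ≈ 31.1609
area = ½ · 31.1609 ≈ 15.580

15.580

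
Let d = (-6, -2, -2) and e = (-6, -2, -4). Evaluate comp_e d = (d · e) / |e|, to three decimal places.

6.414

d · e = (-6)·(-6) + (-2)·(-2) + (-2)·(-4) = 36 + 4 + 8 = 48
|e| = √(36 + 4 + 16) = √56 ≈ 7.4833
comp_e d = 48 / √56 ≈ 6.414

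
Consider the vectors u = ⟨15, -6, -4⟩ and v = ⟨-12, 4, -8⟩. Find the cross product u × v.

i: (-6)·(-8) - (-4)·4 = 48 - (-16) = 64
j: (-4)·(-12) - 15·(-8) = 48 - (-120) = 168
k: 15·4 - (-6)·(-12) = 60 - 72 = -12
u × v = (64, 168, -12)

(64, 168, -12)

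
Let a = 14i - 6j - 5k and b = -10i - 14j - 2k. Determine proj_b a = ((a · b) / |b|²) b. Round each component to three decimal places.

(1.533, 2.147, 0.307)

a · b = 14·(-10) + (-6)·(-14) + (-5)·(-2) = -140 + 84 + 10 = -46
|b|² = 100 + 196 + 4 = 300
proj_b a = (-46/300) · (-10, -14, -2) ≈ (1.533, 2.147, 0.307)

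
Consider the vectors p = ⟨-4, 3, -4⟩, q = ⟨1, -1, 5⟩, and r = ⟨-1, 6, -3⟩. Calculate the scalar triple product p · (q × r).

q × r:
i: (-1)·(-3) - 5·6 = 3 - 30 = -27
j: 5·(-1) - 1·(-3) = -5 - (-3) = -2
k: 1·6 - (-1)·(-1) = 6 - 1 = 5
q × r = (-27, -2, 5)
p · (q × r) = (-4)·(-27) + 3·(-2) + (-4)·5 = 108 - 6 - 20 = 82

82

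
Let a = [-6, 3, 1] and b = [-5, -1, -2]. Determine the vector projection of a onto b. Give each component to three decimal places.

a · b = (-6)·(-5) + 3·(-1) + 1·(-2) = 30 - 3 - 2 = 25
|b|² = 25 + 1 + 4 = 30
proj_b a = (25/30) · (-5, -1, -2) ≈ (-4.167, -0.833, -1.667)

(-4.167, -0.833, -1.667)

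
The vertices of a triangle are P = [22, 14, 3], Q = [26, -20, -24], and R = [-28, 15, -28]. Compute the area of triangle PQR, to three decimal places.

PQ = (4, -34, -27),  PR = (-50, 1, -31)
i: (-34)·(-31) - (-27)·1 = 1054 - (-27) = 1081
j: (-27)·(-50) - 4·(-31) = 1350 - (-124) = 1474
k: 4·1 - (-34)·(-50) = 4 - 1700 = -1696
PQ × PR = (1081, 1474, -1696)
|PQ × PR| = √6217653 ≈ 2493.5222
area = ½ · 2493.5222 ≈ 1246.761

1246.761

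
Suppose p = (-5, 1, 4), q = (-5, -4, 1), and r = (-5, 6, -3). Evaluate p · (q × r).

-250

q × r:
i: (-4)·(-3) - 1·6 = 12 - 6 = 6
j: 1·(-5) - (-5)·(-3) = -5 - 15 = -20
k: (-5)·6 - (-4)·(-5) = -30 - 20 = -50
q × r = (6, -20, -50)
p · (q × r) = (-5)·6 + 1·(-20) + 4·(-50) = -30 - 20 - 200 = -250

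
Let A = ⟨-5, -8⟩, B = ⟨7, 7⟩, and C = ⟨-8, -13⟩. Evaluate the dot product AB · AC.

AB = B − A = (12, 15)
AC = C − A = (-3, -5)
AB · AC = 12·(-3) + 15·(-5) = -36 - 75 = -111

-111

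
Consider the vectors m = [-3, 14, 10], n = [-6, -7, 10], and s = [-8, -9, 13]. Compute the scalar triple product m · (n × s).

n × s:
i: (-7)·13 - 10·(-9) = -91 - (-90) = -1
j: 10·(-8) - (-6)·13 = -80 - (-78) = -2
k: (-6)·(-9) - (-7)·(-8) = 54 - 56 = -2
n × s = (-1, -2, -2)
m · (n × s) = (-3)·(-1) + 14·(-2) + 10·(-2) = 3 - 28 - 20 = -45

-45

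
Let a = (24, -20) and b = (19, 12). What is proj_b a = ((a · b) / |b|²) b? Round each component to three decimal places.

a · b = 24·19 + (-20)·12 = 456 - 240 = 216
|b|² = 361 + 144 = 505
proj_b a = (216/505) · (19, 12) ≈ (8.127, 5.133)

(8.127, 5.133)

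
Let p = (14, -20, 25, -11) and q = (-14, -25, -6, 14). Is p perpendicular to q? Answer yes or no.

p · q = 14·(-14) + (-20)·(-25) + 25·(-6) + (-11)·14 = -196 + 500 - 150 - 154 = 0
Zero, so the vectors are orthogonal.

yes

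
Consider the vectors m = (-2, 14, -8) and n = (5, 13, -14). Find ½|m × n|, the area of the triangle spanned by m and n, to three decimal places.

74.673

i: 14·(-14) - (-8)·13 = -196 - (-104) = -92
j: (-8)·5 - (-2)·(-14) = -40 - 28 = -68
k: (-2)·13 - 14·5 = -26 - 70 = -96
m × n = (-92, -68, -96)
|m × n| = √((-92)² + (-68)² + (-96)²) = √22304 ≈ 149.3452
area = ½ · 149.3452 ≈ 74.673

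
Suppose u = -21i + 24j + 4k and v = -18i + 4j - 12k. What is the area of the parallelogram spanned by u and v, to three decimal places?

564.354

i: 24·(-12) - 4·4 = -288 - 16 = -304
j: 4·(-18) - (-21)·(-12) = -72 - 252 = -324
k: (-21)·4 - 24·(-18) = -84 - (-432) = 348
u × v = (-304, -324, 348)
|u × v| = √((-304)² + (-324)² + 348²) = √318496 ≈ 564.3545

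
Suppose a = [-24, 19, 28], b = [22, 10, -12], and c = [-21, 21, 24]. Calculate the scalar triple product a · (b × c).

b × c:
i: 10·24 - (-12)·21 = 240 - (-252) = 492
j: (-12)·(-21) - 22·24 = 252 - 528 = -276
k: 22·21 - 10·(-21) = 462 - (-210) = 672
b × c = (492, -276, 672)
a · (b × c) = (-24)·492 + 19·(-276) + 28·672 = -11808 - 5244 + 18816 = 1764

1764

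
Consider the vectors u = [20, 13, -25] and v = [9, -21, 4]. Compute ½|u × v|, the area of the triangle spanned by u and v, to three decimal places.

i: 13·4 - (-25)·(-21) = 52 - 525 = -473
j: (-25)·9 - 20·4 = -225 - 80 = -305
k: 20·(-21) - 13·9 = -420 - 117 = -537
u × v = (-473, -305, -537)
|u × v| = √((-473)² + (-305)² + (-537)²) = √605123 ≈ 777.8965
area = ½ · 777.8965 ≈ 388.948

388.948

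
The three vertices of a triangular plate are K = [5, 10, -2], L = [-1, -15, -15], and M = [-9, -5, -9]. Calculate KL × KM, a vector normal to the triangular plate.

(-20, 140, -260)

KL = (-6, -25, -13)
KM = (-14, -15, -7)
i: (-25)·(-7) - (-13)·(-15) = 175 - 195 = -20
j: (-13)·(-14) - (-6)·(-7) = 182 - 42 = 140
k: (-6)·(-15) - (-25)·(-14) = 90 - 350 = -260
KL × KM = (-20, 140, -260)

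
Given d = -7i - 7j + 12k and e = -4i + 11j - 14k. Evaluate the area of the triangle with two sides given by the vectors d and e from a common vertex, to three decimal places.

91.511

i: (-7)·(-14) - 12·11 = 98 - 132 = -34
j: 12·(-4) - (-7)·(-14) = -48 - 98 = -146
k: (-7)·11 - (-7)·(-4) = -77 - 28 = -105
d × e = (-34, -146, -105)
|d × e| = √((-34)² + (-146)² + (-105)²) = √33497 ≈ 183.0219
area = ½ · 183.0219 ≈ 91.511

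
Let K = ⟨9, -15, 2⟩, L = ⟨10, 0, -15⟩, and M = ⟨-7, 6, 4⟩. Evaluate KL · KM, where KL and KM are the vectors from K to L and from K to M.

265

KL = L − K = (1, 15, -17)
KM = M − K = (-16, 21, 2)
KL · KM = 1·(-16) + 15·21 + (-17)·2 = -16 + 315 - 34 = 265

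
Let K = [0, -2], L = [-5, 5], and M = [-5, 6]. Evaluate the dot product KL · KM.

KL = L − K = (-5, 7)
KM = M − K = (-5, 8)
KL · KM = (-5)·(-5) + 7·8 = 25 + 56 = 81

81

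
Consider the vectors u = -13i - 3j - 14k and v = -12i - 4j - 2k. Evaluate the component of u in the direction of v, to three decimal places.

u · v = (-13)·(-12) + (-3)·(-4) + (-14)·(-2) = 156 + 12 + 28 = 196
|v| = √(144 + 16 + 4) = √164 ≈ 12.8062
comp_v u = 196 / √164 ≈ 15.305

15.305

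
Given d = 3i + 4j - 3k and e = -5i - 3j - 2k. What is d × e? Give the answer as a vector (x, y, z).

(-17, 21, 11)

i: 4·(-2) - (-3)·(-3) = -8 - 9 = -17
j: (-3)·(-5) - 3·(-2) = 15 - (-6) = 21
k: 3·(-3) - 4·(-5) = -9 - (-20) = 11
d × e = (-17, 21, 11)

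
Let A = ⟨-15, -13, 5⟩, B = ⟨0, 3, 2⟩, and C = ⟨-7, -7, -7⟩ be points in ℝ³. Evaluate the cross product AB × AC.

(-174, 156, -38)

AB = (15, 16, -3)
AC = (8, 6, -12)
i: 16·(-12) - (-3)·6 = -192 - (-18) = -174
j: (-3)·8 - 15·(-12) = -24 - (-180) = 156
k: 15·6 - 16·8 = 90 - 128 = -38
AB × AC = (-174, 156, -38)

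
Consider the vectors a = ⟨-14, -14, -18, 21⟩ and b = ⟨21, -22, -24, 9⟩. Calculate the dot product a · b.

635

a · b = (-14)·21 + (-14)·(-22) + (-18)·(-24) + 21·9 = -294 + 308 + 432 + 189 = 635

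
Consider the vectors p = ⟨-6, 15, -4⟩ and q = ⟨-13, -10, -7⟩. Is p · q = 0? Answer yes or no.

no

p · q = (-6)·(-13) + 15·(-10) + (-4)·(-7) = 78 - 150 + 28 = -44
Nonzero, so the vectors are not orthogonal.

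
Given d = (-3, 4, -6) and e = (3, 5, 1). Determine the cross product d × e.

(34, -15, -27)

i: 4·1 - (-6)·5 = 4 - (-30) = 34
j: (-6)·3 - (-3)·1 = -18 - (-3) = -15
k: (-3)·5 - 4·3 = -15 - 12 = -27
d × e = (34, -15, -27)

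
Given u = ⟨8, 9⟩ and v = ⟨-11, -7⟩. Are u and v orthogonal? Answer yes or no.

u · v = 8·(-11) + 9·(-7) = -88 - 63 = -151
Nonzero, so the vectors are not orthogonal.

no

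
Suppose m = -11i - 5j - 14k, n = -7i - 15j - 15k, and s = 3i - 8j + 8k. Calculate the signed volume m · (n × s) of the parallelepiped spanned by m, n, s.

1171

n × s:
i: (-15)·8 - (-15)·(-8) = -120 - 120 = -240
j: (-15)·3 - (-7)·8 = -45 - (-56) = 11
k: (-7)·(-8) - (-15)·3 = 56 - (-45) = 101
n × s = (-240, 11, 101)
m · (n × s) = (-11)·(-240) + (-5)·11 + (-14)·101 = 2640 - 55 - 1414 = 1171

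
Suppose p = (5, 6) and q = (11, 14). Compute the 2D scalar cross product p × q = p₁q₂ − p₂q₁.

4

5·14 - 6·11 = 70 - 66 = 4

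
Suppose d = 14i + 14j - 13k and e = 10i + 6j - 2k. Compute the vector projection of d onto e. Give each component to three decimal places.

d · e = 14·10 + 14·6 + (-13)·(-2) = 140 + 84 + 26 = 250
|e|² = 100 + 36 + 4 = 140
proj_e d = (250/140) · (10, 6, -2) ≈ (17.857, 10.714, -3.571)

(17.857, 10.714, -3.571)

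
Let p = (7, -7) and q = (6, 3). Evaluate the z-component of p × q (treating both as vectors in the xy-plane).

7·3 - (-7)·6 = 21 - (-42) = 63

63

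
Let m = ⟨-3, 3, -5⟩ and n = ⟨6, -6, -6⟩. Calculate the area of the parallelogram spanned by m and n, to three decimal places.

i: 3·(-6) - (-5)·(-6) = -18 - 30 = -48
j: (-5)·6 - (-3)·(-6) = -30 - 18 = -48
k: (-3)·(-6) - 3·6 = 18 - 18 = 0
m × n = (-48, -48, 0)
|m × n| = √((-48)² + (-48)² + 0²) = √4608 ≈ 67.8823

67.882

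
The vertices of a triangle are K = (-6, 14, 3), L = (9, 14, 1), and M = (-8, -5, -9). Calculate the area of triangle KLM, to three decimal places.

170.679

KL = (15, 0, -2),  KM = (-2, -19, -12)
i: 0·(-12) - (-2)·(-19) = 0 - 38 = -38
j: (-2)·(-2) - 15·(-12) = 4 - (-180) = 184
k: 15·(-19) - 0·(-2) = -285 - 0 = -285
KL × KM = (-38, 184, -285)
|KL × KM| = √116525 ≈ 341.3576
area = ½ · 341.3576 ≈ 170.679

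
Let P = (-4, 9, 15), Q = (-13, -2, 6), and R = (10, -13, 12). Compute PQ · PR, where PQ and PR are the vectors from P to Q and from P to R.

PQ = Q − P = (-9, -11, -9)
PR = R − P = (14, -22, -3)
PQ · PR = (-9)·14 + (-11)·(-22) + (-9)·(-3) = -126 + 242 + 27 = 143

143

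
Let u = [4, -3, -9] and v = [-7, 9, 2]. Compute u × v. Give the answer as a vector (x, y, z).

(75, 55, 15)

i: (-3)·2 - (-9)·9 = -6 - (-81) = 75
j: (-9)·(-7) - 4·2 = 63 - 8 = 55
k: 4·9 - (-3)·(-7) = 36 - 21 = 15
u × v = (75, 55, 15)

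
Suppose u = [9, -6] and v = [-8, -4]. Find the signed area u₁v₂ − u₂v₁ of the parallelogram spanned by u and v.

9·(-4) - (-6)·(-8) = -36 - 48 = -84

-84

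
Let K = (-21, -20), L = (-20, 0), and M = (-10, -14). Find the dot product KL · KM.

131

KL = L − K = (1, 20)
KM = M − K = (11, 6)
KL · KM = 1·11 + 20·6 = 11 + 120 = 131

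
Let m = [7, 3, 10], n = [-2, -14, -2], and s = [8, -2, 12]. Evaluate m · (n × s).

-20

n × s:
i: (-14)·12 - (-2)·(-2) = -168 - 4 = -172
j: (-2)·8 - (-2)·12 = -16 - (-24) = 8
k: (-2)·(-2) - (-14)·8 = 4 - (-112) = 116
n × s = (-172, 8, 116)
m · (n × s) = 7·(-172) + 3·8 + 10·116 = -1204 + 24 + 1160 = -20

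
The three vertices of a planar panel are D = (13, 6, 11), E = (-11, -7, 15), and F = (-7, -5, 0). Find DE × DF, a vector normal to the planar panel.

DE = (-24, -13, 4)
DF = (-20, -11, -11)
i: (-13)·(-11) - 4·(-11) = 143 - (-44) = 187
j: 4·(-20) - (-24)·(-11) = -80 - 264 = -344
k: (-24)·(-11) - (-13)·(-20) = 264 - 260 = 4
DE × DF = (187, -344, 4)

(187, -344, 4)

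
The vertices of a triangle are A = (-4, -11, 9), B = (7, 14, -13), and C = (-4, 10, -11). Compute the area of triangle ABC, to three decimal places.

AB = (11, 25, -22),  AC = (0, 21, -20)
i: 25·(-20) - (-22)·21 = -500 - (-462) = -38
j: (-22)·0 - 11·(-20) = 0 - (-220) = 220
k: 11·21 - 25·0 = 231 - 0 = 231
AB × AC = (-38, 220, 231)
|AB × AC| = √103205 ≈ 321.2554
area = ½ · 321.2554 ≈ 160.628

160.628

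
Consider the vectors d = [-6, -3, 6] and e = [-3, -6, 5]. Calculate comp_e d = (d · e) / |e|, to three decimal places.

7.889

d · e = (-6)·(-3) + (-3)·(-6) + 6·5 = 18 + 18 + 30 = 66
|e| = √(9 + 36 + 25) = √70 ≈ 8.3666
comp_e d = 66 / √70 ≈ 7.889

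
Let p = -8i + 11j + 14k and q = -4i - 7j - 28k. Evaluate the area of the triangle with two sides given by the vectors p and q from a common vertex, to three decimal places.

i: 11·(-28) - 14·(-7) = -308 - (-98) = -210
j: 14·(-4) - (-8)·(-28) = -56 - 224 = -280
k: (-8)·(-7) - 11·(-4) = 56 - (-44) = 100
p × q = (-210, -280, 100)
|p × q| = √((-210)² + (-280)² + 100²) = √132500 ≈ 364.0055
area = ½ · 364.0055 ≈ 182.003

182.003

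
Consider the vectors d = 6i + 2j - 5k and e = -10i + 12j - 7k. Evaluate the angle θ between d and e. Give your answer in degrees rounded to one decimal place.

90.4

d · e = 6·(-10) + 2·12 + (-5)·(-7) = -60 + 24 + 35 = -1
|d|² = 36 + 4 + 25 = 65,  |d| = √65 ≈ 8.062258
|e|² = 100 + 144 + 49 = 293,  |e| = √293 ≈ 17.117243
cos θ = -1 / (8.062258 · 17.117243) ≈ -0.00725
θ = arccos(-0.00725) ≈ 90.4°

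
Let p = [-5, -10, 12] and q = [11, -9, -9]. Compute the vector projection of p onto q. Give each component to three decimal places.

(-2.837, 2.322, 2.322)

p · q = (-5)·11 + (-10)·(-9) + 12·(-9) = -55 + 90 - 108 = -73
|q|² = 121 + 81 + 81 = 283
proj_q p = (-73/283) · (11, -9, -9) ≈ (-2.837, 2.322, 2.322)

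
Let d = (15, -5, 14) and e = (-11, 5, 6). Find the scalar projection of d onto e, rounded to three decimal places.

d · e = 15·(-11) + (-5)·5 + 14·6 = -165 - 25 + 84 = -106
|e| = √(121 + 25 + 36) = √182 ≈ 13.4907
comp_e d = -106 / √182 ≈ -7.857

-7.857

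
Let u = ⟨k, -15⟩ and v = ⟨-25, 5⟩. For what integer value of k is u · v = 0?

u · v = k·(-25) + (-15)·5 = -75 - 25k
Set equal to 0: -25k = 75, so k = -3.

-3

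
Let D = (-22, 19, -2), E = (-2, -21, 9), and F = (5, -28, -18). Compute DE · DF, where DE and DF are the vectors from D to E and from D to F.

DE = E − D = (20, -40, 11)
DF = F − D = (27, -47, -16)
DE · DF = 20·27 + (-40)·(-47) + 11·(-16) = 540 + 1880 - 176 = 2244

2244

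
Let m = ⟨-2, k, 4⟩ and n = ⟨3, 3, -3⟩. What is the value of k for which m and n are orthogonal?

6

m · n = (-2)·3 + k·3 + 4·(-3) = -18 + 3k
Set equal to 0: 3k = 18, so k = 6.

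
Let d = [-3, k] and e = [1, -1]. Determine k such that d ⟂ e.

-3

d · e = (-3)·1 + k·(-1) = -3 - 1k
Set equal to 0: -1k = 3, so k = -3.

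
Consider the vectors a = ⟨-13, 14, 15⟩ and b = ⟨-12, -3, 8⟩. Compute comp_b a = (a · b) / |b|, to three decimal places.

15.885

a · b = (-13)·(-12) + 14·(-3) + 15·8 = 156 - 42 + 120 = 234
|b| = √(144 + 9 + 64) = √217 ≈ 14.7309
comp_b a = 234 / √217 ≈ 15.885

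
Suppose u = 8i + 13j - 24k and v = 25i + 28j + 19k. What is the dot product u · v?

108

u · v = 8·25 + 13·28 + (-24)·19 = 200 + 364 - 456 = 108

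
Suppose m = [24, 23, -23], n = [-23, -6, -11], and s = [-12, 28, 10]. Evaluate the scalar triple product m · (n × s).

n × s:
i: (-6)·10 - (-11)·28 = -60 - (-308) = 248
j: (-11)·(-12) - (-23)·10 = 132 - (-230) = 362
k: (-23)·28 - (-6)·(-12) = -644 - 72 = -716
n × s = (248, 362, -716)
m · (n × s) = 24·248 + 23·362 + (-23)·(-716) = 5952 + 8326 + 16468 = 30746

30746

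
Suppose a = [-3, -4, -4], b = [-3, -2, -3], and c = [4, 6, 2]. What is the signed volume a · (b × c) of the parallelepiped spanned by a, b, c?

22

b × c:
i: (-2)·2 - (-3)·6 = -4 - (-18) = 14
j: (-3)·4 - (-3)·2 = -12 - (-6) = -6
k: (-3)·6 - (-2)·4 = -18 - (-8) = -10
b × c = (14, -6, -10)
a · (b × c) = (-3)·14 + (-4)·(-6) + (-4)·(-10) = -42 + 24 + 40 = 22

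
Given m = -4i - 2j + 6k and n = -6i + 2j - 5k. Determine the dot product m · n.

m · n = (-4)·(-6) + (-2)·2 + 6·(-5) = 24 - 4 - 30 = -10

-10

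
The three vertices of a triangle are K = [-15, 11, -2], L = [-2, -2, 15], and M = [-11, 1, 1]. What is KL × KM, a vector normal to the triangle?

KL = (13, -13, 17)
KM = (4, -10, 3)
i: (-13)·3 - 17·(-10) = -39 - (-170) = 131
j: 17·4 - 13·3 = 68 - 39 = 29
k: 13·(-10) - (-13)·4 = -130 - (-52) = -78
KL × KM = (131, 29, -78)

(131, 29, -78)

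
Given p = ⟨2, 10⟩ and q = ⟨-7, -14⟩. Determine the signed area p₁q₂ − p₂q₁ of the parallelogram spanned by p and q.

42

2·(-14) - 10·(-7) = -28 - (-70) = 42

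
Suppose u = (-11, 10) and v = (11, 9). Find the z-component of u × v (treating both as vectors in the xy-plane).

-209

(-11)·9 - 10·11 = -99 - 110 = -209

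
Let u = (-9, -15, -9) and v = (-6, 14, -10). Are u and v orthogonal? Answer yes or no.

no

u · v = (-9)·(-6) + (-15)·14 + (-9)·(-10) = 54 - 210 + 90 = -66
Nonzero, so the vectors are not orthogonal.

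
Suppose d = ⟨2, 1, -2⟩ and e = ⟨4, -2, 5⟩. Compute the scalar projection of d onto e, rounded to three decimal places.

d · e = 2·4 + 1·(-2) + (-2)·5 = 8 - 2 - 10 = -4
|e| = √(16 + 4 + 25) = √45 ≈ 6.7082
comp_e d = -4 / √45 ≈ -0.596

-0.596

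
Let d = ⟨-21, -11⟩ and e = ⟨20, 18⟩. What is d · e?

d · e = (-21)·20 + (-11)·18 = -420 - 198 = -618

-618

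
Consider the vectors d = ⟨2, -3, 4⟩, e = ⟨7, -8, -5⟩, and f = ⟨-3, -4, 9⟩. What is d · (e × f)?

e × f:
i: (-8)·9 - (-5)·(-4) = -72 - 20 = -92
j: (-5)·(-3) - 7·9 = 15 - 63 = -48
k: 7·(-4) - (-8)·(-3) = -28 - 24 = -52
e × f = (-92, -48, -52)
d · (e × f) = 2·(-92) + (-3)·(-48) + 4·(-52) = -184 + 144 - 208 = -248

-248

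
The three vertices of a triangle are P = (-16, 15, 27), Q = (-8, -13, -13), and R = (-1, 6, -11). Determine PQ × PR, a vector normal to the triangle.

(704, -296, 348)

PQ = (8, -28, -40)
PR = (15, -9, -38)
i: (-28)·(-38) - (-40)·(-9) = 1064 - 360 = 704
j: (-40)·15 - 8·(-38) = -600 - (-304) = -296
k: 8·(-9) - (-28)·15 = -72 - (-420) = 348
PQ × PR = (704, -296, 348)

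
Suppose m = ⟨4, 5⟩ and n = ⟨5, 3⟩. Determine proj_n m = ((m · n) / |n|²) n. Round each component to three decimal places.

(5.147, 3.088)

m · n = 4·5 + 5·3 = 20 + 15 = 35
|n|² = 25 + 9 = 34
proj_n m = (35/34) · (5, 3) ≈ (5.147, 3.088)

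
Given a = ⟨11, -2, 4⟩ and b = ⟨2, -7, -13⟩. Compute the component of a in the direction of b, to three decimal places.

a · b = 11·2 + (-2)·(-7) + 4·(-13) = 22 + 14 - 52 = -16
|b| = √(4 + 49 + 169) = √222 ≈ 14.8997
comp_b a = -16 / √222 ≈ -1.074

-1.074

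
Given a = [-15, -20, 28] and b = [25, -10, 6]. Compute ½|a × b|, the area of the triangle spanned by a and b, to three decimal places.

517.735

i: (-20)·6 - 28·(-10) = -120 - (-280) = 160
j: 28·25 - (-15)·6 = 700 - (-90) = 790
k: (-15)·(-10) - (-20)·25 = 150 - (-500) = 650
a × b = (160, 790, 650)
|a × b| = √(160² + 790² + 650²) = √1072200 ≈ 1035.4709
area = ½ · 1035.4709 ≈ 517.735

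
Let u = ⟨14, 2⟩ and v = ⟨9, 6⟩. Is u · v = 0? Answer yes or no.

u · v = 14·9 + 2·6 = 126 + 12 = 138
Nonzero, so the vectors are not orthogonal.

no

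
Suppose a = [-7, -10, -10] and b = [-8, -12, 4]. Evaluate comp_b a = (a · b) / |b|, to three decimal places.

a · b = (-7)·(-8) + (-10)·(-12) + (-10)·4 = 56 + 120 - 40 = 136
|b| = √(64 + 144 + 16) = √224 ≈ 14.9666
comp_b a = 136 / √224 ≈ 9.087

9.087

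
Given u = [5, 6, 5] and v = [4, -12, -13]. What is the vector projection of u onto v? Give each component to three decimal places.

(-1.422, 4.267, 4.623)

u · v = 5·4 + 6·(-12) + 5·(-13) = 20 - 72 - 65 = -117
|v|² = 16 + 144 + 169 = 329
proj_v u = (-117/329) · (4, -12, -13) ≈ (-1.422, 4.267, 4.623)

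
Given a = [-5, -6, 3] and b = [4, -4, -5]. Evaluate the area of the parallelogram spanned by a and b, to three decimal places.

62.201

i: (-6)·(-5) - 3·(-4) = 30 - (-12) = 42
j: 3·4 - (-5)·(-5) = 12 - 25 = -13
k: (-5)·(-4) - (-6)·4 = 20 - (-24) = 44
a × b = (42, -13, 44)
|a × b| = √(42² + (-13)² + 44²) = √3869 ≈ 62.2013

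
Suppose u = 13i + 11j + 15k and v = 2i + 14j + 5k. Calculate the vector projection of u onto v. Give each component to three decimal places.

(2.267, 15.867, 5.667)

u · v = 13·2 + 11·14 + 15·5 = 26 + 154 + 75 = 255
|v|² = 4 + 196 + 25 = 225
proj_v u = (255/225) · (2, 14, 5) ≈ (2.267, 15.867, 5.667)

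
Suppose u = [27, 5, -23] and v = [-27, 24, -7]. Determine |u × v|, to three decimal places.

i: 5·(-7) - (-23)·24 = -35 - (-552) = 517
j: (-23)·(-27) - 27·(-7) = 621 - (-189) = 810
k: 27·24 - 5·(-27) = 648 - (-135) = 783
u × v = (517, 810, 783)
|u × v| = √(517² + 810² + 783²) = √1536478 ≈ 1239.5475

1239.547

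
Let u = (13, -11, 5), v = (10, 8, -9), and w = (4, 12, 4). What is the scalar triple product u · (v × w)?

3096

v × w:
i: 8·4 - (-9)·12 = 32 - (-108) = 140
j: (-9)·4 - 10·4 = -36 - 40 = -76
k: 10·12 - 8·4 = 120 - 32 = 88
v × w = (140, -76, 88)
u · (v × w) = 13·140 + (-11)·(-76) + 5·88 = 1820 + 836 + 440 = 3096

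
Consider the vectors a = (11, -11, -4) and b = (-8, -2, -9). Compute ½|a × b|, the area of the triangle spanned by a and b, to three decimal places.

i: (-11)·(-9) - (-4)·(-2) = 99 - 8 = 91
j: (-4)·(-8) - 11·(-9) = 32 - (-99) = 131
k: 11·(-2) - (-11)·(-8) = -22 - 88 = -110
a × b = (91, 131, -110)
|a × b| = √(91² + 131² + (-110)²) = √37542 ≈ 193.7576
area = ½ · 193.7576 ≈ 96.879

96.879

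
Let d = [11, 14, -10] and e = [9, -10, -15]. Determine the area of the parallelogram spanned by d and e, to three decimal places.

396.763

i: 14·(-15) - (-10)·(-10) = -210 - 100 = -310
j: (-10)·9 - 11·(-15) = -90 - (-165) = 75
k: 11·(-10) - 14·9 = -110 - 126 = -236
d × e = (-310, 75, -236)
|d × e| = √((-310)² + 75² + (-236)²) = √157421 ≈ 396.7632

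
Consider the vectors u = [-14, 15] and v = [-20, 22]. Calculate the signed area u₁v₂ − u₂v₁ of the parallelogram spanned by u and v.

(-14)·22 - 15·(-20) = -308 - (-300) = -8

-8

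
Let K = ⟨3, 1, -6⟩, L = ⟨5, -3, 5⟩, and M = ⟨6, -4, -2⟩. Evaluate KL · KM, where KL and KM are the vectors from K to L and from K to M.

KL = L − K = (2, -4, 11)
KM = M − K = (3, -5, 4)
KL · KM = 2·3 + (-4)·(-5) + 11·4 = 6 + 20 + 44 = 70

70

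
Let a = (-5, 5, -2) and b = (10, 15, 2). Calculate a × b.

i: 5·2 - (-2)·15 = 10 - (-30) = 40
j: (-2)·10 - (-5)·2 = -20 - (-10) = -10
k: (-5)·15 - 5·10 = -75 - 50 = -125
a × b = (40, -10, -125)

(40, -10, -125)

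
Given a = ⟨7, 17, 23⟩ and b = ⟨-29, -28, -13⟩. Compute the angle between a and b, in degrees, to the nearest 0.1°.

a · b = 7·(-29) + 17·(-28) + 23·(-13) = -203 - 476 - 299 = -978
|a|² = 49 + 289 + 529 = 867,  |a| = √867 ≈ 29.444864
|b|² = 841 + 784 + 169 = 1794,  |b| = √1794 ≈ 42.355637
cos θ = -978 / (29.444864 · 42.355637) ≈ -0.78418
θ = arccos(-0.78418) ≈ 141.6°

141.6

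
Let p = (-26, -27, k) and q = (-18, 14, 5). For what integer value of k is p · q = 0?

-18

p · q = (-26)·(-18) + (-27)·14 + k·5 = 90 + 5k
Set equal to 0: 5k = -90, so k = -18.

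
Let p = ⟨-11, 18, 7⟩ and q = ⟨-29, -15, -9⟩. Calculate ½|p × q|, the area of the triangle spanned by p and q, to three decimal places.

i: 18·(-9) - 7·(-15) = -162 - (-105) = -57
j: 7·(-29) - (-11)·(-9) = -203 - 99 = -302
k: (-11)·(-15) - 18·(-29) = 165 - (-522) = 687
p × q = (-57, -302, 687)
|p × q| = √((-57)² + (-302)² + 687²) = √566422 ≈ 752.6101
area = ½ · 752.6101 ≈ 376.305

376.305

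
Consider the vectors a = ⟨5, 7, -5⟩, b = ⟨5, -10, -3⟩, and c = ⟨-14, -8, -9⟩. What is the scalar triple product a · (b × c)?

b × c:
i: (-10)·(-9) - (-3)·(-8) = 90 - 24 = 66
j: (-3)·(-14) - 5·(-9) = 42 - (-45) = 87
k: 5·(-8) - (-10)·(-14) = -40 - 140 = -180
b × c = (66, 87, -180)
a · (b × c) = 5·66 + 7·87 + (-5)·(-180) = 330 + 609 + 900 = 1839

1839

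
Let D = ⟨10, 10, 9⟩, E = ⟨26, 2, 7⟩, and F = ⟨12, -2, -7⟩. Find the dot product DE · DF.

160

DE = E − D = (16, -8, -2)
DF = F − D = (2, -12, -16)
DE · DF = 16·2 + (-8)·(-12) + (-2)·(-16) = 32 + 96 + 32 = 160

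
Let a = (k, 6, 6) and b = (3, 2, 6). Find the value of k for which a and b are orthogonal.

-16

a · b = k·3 + 6·2 + 6·6 = 48 + 3k
Set equal to 0: 3k = -48, so k = -16.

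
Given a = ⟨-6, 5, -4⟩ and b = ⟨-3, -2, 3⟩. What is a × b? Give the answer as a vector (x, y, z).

i: 5·3 - (-4)·(-2) = 15 - 8 = 7
j: (-4)·(-3) - (-6)·3 = 12 - (-18) = 30
k: (-6)·(-2) - 5·(-3) = 12 - (-15) = 27
a × b = (7, 30, 27)

(7, 30, 27)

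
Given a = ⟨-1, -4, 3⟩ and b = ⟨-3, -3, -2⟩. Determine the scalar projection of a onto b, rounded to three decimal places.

a · b = (-1)·(-3) + (-4)·(-3) + 3·(-2) = 3 + 12 - 6 = 9
|b| = √(9 + 9 + 4) = √22 ≈ 4.6904
comp_b a = 9 / √22 ≈ 1.919

1.919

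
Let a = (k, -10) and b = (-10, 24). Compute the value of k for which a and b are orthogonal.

-24

a · b = k·(-10) + (-10)·24 = -240 - 10k
Set equal to 0: -10k = 240, so k = -24.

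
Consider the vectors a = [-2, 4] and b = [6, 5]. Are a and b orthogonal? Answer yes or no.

no

a · b = (-2)·6 + 4·5 = -12 + 20 = 8
Nonzero, so the vectors are not orthogonal.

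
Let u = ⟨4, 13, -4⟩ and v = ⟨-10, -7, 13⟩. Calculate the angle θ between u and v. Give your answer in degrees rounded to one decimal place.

136.4

u · v = 4·(-10) + 13·(-7) + (-4)·13 = -40 - 91 - 52 = -183
|u|² = 16 + 169 + 16 = 201,  |u| = √201 ≈ 14.177447
|v|² = 100 + 49 + 169 = 318,  |v| = √318 ≈ 17.832555
cos θ = -183 / (14.177447 · 17.832555) ≈ -0.72383
θ = arccos(-0.72383) ≈ 136.4°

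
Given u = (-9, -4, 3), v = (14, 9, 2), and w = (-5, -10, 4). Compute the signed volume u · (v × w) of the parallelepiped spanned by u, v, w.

-525

v × w:
i: 9·4 - 2·(-10) = 36 - (-20) = 56
j: 2·(-5) - 14·4 = -10 - 56 = -66
k: 14·(-10) - 9·(-5) = -140 - (-45) = -95
v × w = (56, -66, -95)
u · (v × w) = (-9)·56 + (-4)·(-66) + 3·(-95) = -504 + 264 - 285 = -525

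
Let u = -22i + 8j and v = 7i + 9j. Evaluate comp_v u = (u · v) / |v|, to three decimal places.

u · v = (-22)·7 + 8·9 = -154 + 72 = -82
|v| = √(49 + 81) = √130 ≈ 11.4018
comp_v u = -82 / √130 ≈ -7.192

-7.192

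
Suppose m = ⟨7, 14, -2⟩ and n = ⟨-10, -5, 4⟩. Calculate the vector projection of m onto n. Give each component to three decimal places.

m · n = 7·(-10) + 14·(-5) + (-2)·4 = -70 - 70 - 8 = -148
|n|² = 100 + 25 + 16 = 141
proj_n m = (-148/141) · (-10, -5, 4) ≈ (10.496, 5.248, -4.199)

(10.496, 5.248, -4.199)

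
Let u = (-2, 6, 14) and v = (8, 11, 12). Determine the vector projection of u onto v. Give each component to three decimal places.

(5.301, 7.289, 7.951)

u · v = (-2)·8 + 6·11 + 14·12 = -16 + 66 + 168 = 218
|v|² = 64 + 121 + 144 = 329
proj_v u = (218/329) · (8, 11, 12) ≈ (5.301, 7.289, 7.951)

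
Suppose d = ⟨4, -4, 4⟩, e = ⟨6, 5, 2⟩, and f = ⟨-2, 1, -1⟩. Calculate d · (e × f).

28

e × f:
i: 5·(-1) - 2·1 = -5 - 2 = -7
j: 2·(-2) - 6·(-1) = -4 - (-6) = 2
k: 6·1 - 5·(-2) = 6 - (-10) = 16
e × f = (-7, 2, 16)
d · (e × f) = 4·(-7) + (-4)·2 + 4·16 = -28 - 8 + 64 = 28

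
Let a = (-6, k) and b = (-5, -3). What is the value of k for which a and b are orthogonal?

a · b = (-6)·(-5) + k·(-3) = 30 - 3k
Set equal to 0: -3k = -30, so k = 10.

10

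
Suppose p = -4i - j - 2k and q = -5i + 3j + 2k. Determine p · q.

13

p · q = (-4)·(-5) + (-1)·3 + (-2)·2 = 20 - 3 - 4 = 13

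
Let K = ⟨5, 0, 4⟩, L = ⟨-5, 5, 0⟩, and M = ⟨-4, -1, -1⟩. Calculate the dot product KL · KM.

105

KL = L − K = (-10, 5, -4)
KM = M − K = (-9, -1, -5)
KL · KM = (-10)·(-9) + 5·(-1) + (-4)·(-5) = 90 - 5 + 20 = 105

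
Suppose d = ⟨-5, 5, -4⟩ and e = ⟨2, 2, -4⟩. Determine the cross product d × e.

(-12, -28, -20)

i: 5·(-4) - (-4)·2 = -20 - (-8) = -12
j: (-4)·2 - (-5)·(-4) = -8 - 20 = -28
k: (-5)·2 - 5·2 = -10 - 10 = -20
d × e = (-12, -28, -20)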